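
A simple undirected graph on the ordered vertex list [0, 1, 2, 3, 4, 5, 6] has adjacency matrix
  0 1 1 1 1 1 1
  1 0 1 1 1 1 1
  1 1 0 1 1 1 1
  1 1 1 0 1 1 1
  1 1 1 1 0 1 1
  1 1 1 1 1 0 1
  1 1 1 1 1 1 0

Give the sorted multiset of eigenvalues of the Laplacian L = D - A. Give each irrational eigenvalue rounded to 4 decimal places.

[0, 7, 7, 7, 7, 7, 7]

Reading degrees in the order [0, 1, 2, 3, 4, 5, 6] gives [6, 6, 6, 6, 6, 6, 6]; set D = diag(6, 6, 6, 6, 6, 6, 6) and form L = D - A. Since every row of L sums to 0, the all-ones vector is in the kernel and 0 is an eigenvalue. The single zero eigenvalue shows the graph is connected. By the matrix-tree theorem the graph has (1/7) * product of the nonzero eigenvalues = 16807 spanning trees. The eigenvalues sum to 42, which equals trace(L) = 2|E|.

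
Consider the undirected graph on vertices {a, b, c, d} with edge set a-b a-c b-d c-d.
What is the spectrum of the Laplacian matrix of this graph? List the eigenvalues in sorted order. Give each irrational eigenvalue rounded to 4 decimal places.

[0, 2, 2, 4]

Reading degrees in the order [a, b, c, d] gives [2, 2, 2, 2]; set D = diag(2, 2, 2, 2) and form L = D - A. Diagonalising L (or applying a numerical eigensolver to the 4x4 matrix) gives the spectrum above. The single zero eigenvalue shows the graph is connected. The largest eigenvalue, 4, is at most the vertex count 4. There is one zero in the spectrum, matching the 1 component.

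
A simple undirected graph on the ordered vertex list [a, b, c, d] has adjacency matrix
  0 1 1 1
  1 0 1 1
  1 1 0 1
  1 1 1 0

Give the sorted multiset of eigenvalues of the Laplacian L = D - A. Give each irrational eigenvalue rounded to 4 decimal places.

[0, 4, 4, 4]

With the vertex order [a, b, c, d], the degrees are [3, 3, 3, 3], giving D = diag(3, 3, 3, 3) and L = D - A. The multiplicity of 0 as a Laplacian eigenvalue equals the number of connected components. The single zero eigenvalue shows the graph is connected. The largest eigenvalue, 4, is at most the vertex count 4.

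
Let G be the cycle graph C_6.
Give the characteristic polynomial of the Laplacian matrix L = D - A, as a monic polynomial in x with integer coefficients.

x^6 - 12x^5 + 54x^4 - 112x^3 + 105x^2 - 36x

The graph has 6 vertices and degree multiset [2, 2, 2, 2, 2, 2]; D is the diagonal matrix of degrees and L = D - A. The eigenvalues of L are [0, 1, 1, 3, 3, 4]; the characteristic polynomial is the product of (x - lambda_i), which multiplies out to x^6 - 12x^5 + 54x^4 - 112x^3 + 105x^2 - 36x. The coefficient of x^5 equals -trace(L) = -12, matching the sum of degrees. The eigenvalues sum to 12, which equals trace(L) = 2|E|.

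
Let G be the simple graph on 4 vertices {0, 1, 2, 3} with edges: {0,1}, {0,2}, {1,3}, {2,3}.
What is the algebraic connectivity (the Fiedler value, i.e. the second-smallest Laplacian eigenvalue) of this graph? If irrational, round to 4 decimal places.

Each diagonal entry of L is the vertex degree and each off-diagonal entry is -1 where an edge is present, 0 otherwise; in the order [0, 1, 2, 3] the diagonal is [2, 2, 2, 2]. Computing the eigenvalues of L and sorting gives [0, 2, 2, 4]. The Fiedler value lambda_2 = 2 is strictly positive, so the graph is connected. The largest eigenvalue, 4, is at most the vertex count 4. By the matrix-tree theorem the graph has (1/4) * product of the nonzero eigenvalues = 4 spanning trees.

2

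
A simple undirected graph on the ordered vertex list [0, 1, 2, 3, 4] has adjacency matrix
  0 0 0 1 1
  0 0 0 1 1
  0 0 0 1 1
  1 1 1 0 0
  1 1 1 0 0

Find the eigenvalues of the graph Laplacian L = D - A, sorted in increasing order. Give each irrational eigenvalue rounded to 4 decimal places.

Each diagonal entry of L is the vertex degree and each off-diagonal entry is -1 where an edge is present, 0 otherwise; in the order [0, 1, 2, 3, 4] the diagonal is [2, 2, 2, 3, 3]. L is symmetric positive semidefinite, so every eigenvalue is real and nonnegative. The single zero eigenvalue shows the graph is connected. The largest eigenvalue, 5, is at most the vertex count 5.

[0, 2, 2, 3, 5]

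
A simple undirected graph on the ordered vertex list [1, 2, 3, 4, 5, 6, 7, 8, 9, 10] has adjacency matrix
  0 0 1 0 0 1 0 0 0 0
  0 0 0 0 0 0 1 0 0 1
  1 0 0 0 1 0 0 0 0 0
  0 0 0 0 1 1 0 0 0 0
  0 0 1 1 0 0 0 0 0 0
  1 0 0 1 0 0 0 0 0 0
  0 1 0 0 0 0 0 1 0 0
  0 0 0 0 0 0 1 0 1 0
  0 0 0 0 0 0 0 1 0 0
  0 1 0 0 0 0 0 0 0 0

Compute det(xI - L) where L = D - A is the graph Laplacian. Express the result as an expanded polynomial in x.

x^10 - 18x^9 + 136x^8 - 560x^7 + 1365x^6 - 2000x^5 + 1700x^4 - 750x^3 + 125x^2

Reading degrees in the order [1, 2, 3, 4, 5, 6, 7, 8, 9, 10] gives [2, 2, 2, 2, 2, 2, 2, 2, 1, 1]; set D = diag(2, 2, 2, 2, 2, 2, 2, 2, 1, 1) and form L = D - A. Computing det(xI - L) by cofactor expansion (or equivalently via sum-over-permutations) gives x^10 - 18x^9 + 136x^8 - 560x^7 + 1365x^6 - 2000x^5 + 1700x^4 - 750x^3 + 125x^2. Since p(0) = det(-L) = 0, x divides p(x). There are 2 zeros in the spectrum, matching the 2 components. The eigenvalues sum to 18, which equals trace(L) = 2|E|.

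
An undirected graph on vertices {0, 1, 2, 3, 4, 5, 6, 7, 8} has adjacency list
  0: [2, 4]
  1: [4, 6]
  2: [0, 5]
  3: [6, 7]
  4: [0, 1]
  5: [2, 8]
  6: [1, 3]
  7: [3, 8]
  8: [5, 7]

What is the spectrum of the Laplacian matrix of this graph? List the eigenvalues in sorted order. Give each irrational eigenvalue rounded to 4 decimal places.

[0, 0.4679, 0.4679, 1.6527, 1.6527, 3, 3, 3.8794, 3.8794]

With the vertex order [0, 1, 2, 3, 4, 5, 6, 7, 8], the degrees are [2, 2, 2, 2, 2, 2, 2, 2, 2], giving D = diag(2, 2, 2, 2, 2, 2, 2, 2, 2) and L = D - A. The multiplicity of 0 as a Laplacian eigenvalue equals the number of connected components. The eigenvalues sum to 18, which equals trace(L) = 2|E|.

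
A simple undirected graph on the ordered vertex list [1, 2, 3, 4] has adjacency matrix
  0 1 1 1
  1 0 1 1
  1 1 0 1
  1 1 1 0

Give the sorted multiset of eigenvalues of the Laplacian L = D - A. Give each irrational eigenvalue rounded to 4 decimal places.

Each diagonal entry of L is the vertex degree and each off-diagonal entry is -1 where an edge is present, 0 otherwise; in the order [1, 2, 3, 4] the diagonal is [3, 3, 3, 3]. L is symmetric positive semidefinite, so every eigenvalue is real and nonnegative. The single zero eigenvalue shows the graph is connected. By the matrix-tree theorem the graph has (1/4) * product of the nonzero eigenvalues = 16 spanning trees.

[0, 4, 4, 4]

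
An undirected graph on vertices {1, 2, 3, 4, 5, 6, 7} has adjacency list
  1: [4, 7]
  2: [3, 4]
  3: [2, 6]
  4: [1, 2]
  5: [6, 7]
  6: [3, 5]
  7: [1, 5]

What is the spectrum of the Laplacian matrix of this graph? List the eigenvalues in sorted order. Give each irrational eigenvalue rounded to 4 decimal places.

[0, 0.7530, 0.7530, 2.4450, 2.4450, 3.8019, 3.8019]

With the vertex order [1, 2, 3, 4, 5, 6, 7], the degrees are [2, 2, 2, 2, 2, 2, 2], giving D = diag(2, 2, 2, 2, 2, 2, 2) and L = D - A. The multiplicity of 0 as a Laplacian eigenvalue equals the number of connected components. The largest eigenvalue, 3.8019, is at most the vertex count 7. There is one zero in the spectrum, matching the 1 component.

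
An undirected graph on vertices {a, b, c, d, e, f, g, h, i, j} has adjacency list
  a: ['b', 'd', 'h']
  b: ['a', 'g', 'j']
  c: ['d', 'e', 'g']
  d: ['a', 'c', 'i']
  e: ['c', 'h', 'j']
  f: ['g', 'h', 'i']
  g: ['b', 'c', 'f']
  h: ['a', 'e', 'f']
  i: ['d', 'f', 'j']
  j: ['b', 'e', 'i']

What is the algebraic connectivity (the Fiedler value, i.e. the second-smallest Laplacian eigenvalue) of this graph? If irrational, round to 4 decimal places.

2

Each diagonal entry of L is the vertex degree and each off-diagonal entry is -1 where an edge is present, 0 otherwise; in the order [a, b, c, d, e, f, g, h, i, j] the diagonal is [3, 3, 3, 3, 3, 3, 3, 3, 3, 3]. Computing the eigenvalues of L and sorting gives [0, 2, 2, 2, 2, 2, 5, 5, 5, 5]. The Fiedler value lambda_2 = 2 is strictly positive, so the graph is connected. There is one zero in the spectrum, matching the 1 component.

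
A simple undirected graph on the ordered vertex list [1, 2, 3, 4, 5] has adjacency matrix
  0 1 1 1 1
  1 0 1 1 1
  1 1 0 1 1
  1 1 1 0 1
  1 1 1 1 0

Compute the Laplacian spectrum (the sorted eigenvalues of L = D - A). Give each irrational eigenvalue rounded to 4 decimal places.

Each diagonal entry of L is the vertex degree and each off-diagonal entry is -1 where an edge is present, 0 otherwise; in the order [1, 2, 3, 4, 5] the diagonal is [4, 4, 4, 4, 4]. Since every row of L sums to 0, the all-ones vector is in the kernel and 0 is an eigenvalue. The eigenvalues sum to 20, which equals trace(L) = 2|E|.

[0, 5, 5, 5, 5]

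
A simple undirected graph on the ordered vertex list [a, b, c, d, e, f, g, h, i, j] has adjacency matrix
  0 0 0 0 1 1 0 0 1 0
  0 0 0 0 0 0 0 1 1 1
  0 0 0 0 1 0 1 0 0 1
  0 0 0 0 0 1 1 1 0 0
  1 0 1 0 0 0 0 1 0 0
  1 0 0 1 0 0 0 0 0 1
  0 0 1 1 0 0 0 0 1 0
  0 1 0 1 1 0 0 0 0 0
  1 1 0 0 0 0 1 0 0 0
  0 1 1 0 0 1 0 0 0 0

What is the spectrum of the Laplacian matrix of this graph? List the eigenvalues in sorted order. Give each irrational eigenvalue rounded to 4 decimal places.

[0, 2, 2, 2, 2, 2, 5, 5, 5, 5]

Each diagonal entry of L is the vertex degree and each off-diagonal entry is -1 where an edge is present, 0 otherwise; in the order [a, b, c, d, e, f, g, h, i, j] the diagonal is [3, 3, 3, 3, 3, 3, 3, 3, 3, 3]. The multiplicity of 0 as a Laplacian eigenvalue equals the number of connected components. The single zero eigenvalue shows the graph is connected. The largest eigenvalue, 5, is at most the vertex count 10. There is one zero in the spectrum, matching the 1 component.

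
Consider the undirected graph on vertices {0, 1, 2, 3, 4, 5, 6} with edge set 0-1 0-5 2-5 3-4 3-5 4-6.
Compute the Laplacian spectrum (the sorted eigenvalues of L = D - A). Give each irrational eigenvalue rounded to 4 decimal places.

With the vertex order [0, 1, 2, 3, 4, 5, 6], the degrees are [2, 1, 1, 2, 2, 3, 1], giving D = diag(2, 1, 1, 2, 2, 3, 1) and L = D - A. The multiplicity of 0 as a Laplacian eigenvalue equals the number of connected components. There is one zero in the spectrum, matching the 1 component.

[0, 0.2603, 0.6262, 1.4055, 2.2742, 3.0996, 4.3342]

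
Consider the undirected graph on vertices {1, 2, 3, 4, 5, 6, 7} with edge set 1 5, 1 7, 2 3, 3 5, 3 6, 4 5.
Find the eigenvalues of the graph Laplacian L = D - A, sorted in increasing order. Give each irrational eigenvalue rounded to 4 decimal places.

Reading degrees in the order [1, 2, 3, 4, 5, 6, 7] gives [2, 1, 3, 1, 3, 1, 1]; set D = diag(2, 1, 3, 1, 3, 1, 1) and form L = D - A. L is symmetric positive semidefinite, so every eigenvalue is real and nonnegative.

[0, 0.3217, 0.6802, 1, 2.1397, 3.2297, 4.6287]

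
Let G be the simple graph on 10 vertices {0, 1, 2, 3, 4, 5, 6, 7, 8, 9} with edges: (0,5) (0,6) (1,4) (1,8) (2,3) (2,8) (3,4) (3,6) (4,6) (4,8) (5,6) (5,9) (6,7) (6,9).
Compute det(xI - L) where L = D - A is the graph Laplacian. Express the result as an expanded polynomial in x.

With the vertex order [0, 1, 2, 3, 4, 5, 6, 7, 8, 9], the degrees are [2, 2, 2, 3, 4, 3, 6, 1, 3, 2], giving D = diag(2, 2, 2, 3, 4, 3, 6, 1, 3, 2) and L = D - A. Computing det(xI - L) by cofactor expansion (or equivalently via sum-over-permutations) gives x^10 - 28x^9 + 330x^8 - 2142x^7 + 8402x^6 - 20534x^5 + 31029x^4 - 27666x^3 + 13008x^2 - 2400x. Since p(0) = det(-L) = 0, x divides p(x). There is one zero in the spectrum, matching the 1 component.

x^10 - 28x^9 + 330x^8 - 2142x^7 + 8402x^6 - 20534x^5 + 31029x^4 - 27666x^3 + 13008x^2 - 2400x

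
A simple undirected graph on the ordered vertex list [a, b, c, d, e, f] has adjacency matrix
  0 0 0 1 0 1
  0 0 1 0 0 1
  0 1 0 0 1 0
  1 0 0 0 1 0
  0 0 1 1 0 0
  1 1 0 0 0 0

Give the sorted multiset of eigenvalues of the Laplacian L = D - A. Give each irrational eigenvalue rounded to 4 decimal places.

[0, 1, 1, 3, 3, 4]

Reading degrees in the order [a, b, c, d, e, f] gives [2, 2, 2, 2, 2, 2]; set D = diag(2, 2, 2, 2, 2, 2) and form L = D - A. Since every row of L sums to 0, the all-ones vector is in the kernel and 0 is an eigenvalue. The single zero eigenvalue shows the graph is connected. There is one zero in the spectrum, matching the 1 component.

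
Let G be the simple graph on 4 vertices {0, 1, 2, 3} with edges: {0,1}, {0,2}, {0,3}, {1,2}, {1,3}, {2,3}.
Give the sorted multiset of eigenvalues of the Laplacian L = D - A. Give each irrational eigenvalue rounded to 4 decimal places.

[0, 4, 4, 4]

Reading degrees in the order [0, 1, 2, 3] gives [3, 3, 3, 3]; set D = diag(3, 3, 3, 3) and form L = D - A. L is symmetric positive semidefinite, so every eigenvalue is real and nonnegative. By the matrix-tree theorem the graph has (1/4) * product of the nonzero eigenvalues = 16 spanning trees.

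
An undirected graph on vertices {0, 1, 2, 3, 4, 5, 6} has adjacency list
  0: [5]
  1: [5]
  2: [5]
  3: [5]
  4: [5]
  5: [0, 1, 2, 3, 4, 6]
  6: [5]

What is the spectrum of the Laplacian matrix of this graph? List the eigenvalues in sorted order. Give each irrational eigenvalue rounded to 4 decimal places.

[0, 1, 1, 1, 1, 1, 7]

Reading degrees in the order [0, 1, 2, 3, 4, 5, 6] gives [1, 1, 1, 1, 1, 6, 1]; set D = diag(1, 1, 1, 1, 1, 6, 1) and form L = D - A. The multiplicity of 0 as a Laplacian eigenvalue equals the number of connected components.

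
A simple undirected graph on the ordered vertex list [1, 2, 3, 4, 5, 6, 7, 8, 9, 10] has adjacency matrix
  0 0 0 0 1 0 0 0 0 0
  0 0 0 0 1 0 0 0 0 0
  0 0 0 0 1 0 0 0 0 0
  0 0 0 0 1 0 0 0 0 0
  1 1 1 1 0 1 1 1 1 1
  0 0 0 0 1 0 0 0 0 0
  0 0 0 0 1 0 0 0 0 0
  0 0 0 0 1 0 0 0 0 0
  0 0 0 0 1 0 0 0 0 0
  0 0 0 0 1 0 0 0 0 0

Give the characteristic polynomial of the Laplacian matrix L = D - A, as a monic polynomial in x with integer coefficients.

x^10 - 18x^9 + 108x^8 - 336x^7 + 630x^6 - 756x^5 + 588x^4 - 288x^3 + 81x^2 - 10x

Reading degrees in the order [1, 2, 3, 4, 5, 6, 7, 8, 9, 10] gives [1, 1, 1, 1, 9, 1, 1, 1, 1, 1]; set D = diag(1, 1, 1, 1, 9, 1, 1, 1, 1, 1) and form L = D - A. The eigenvalues of L are [0, 1, 1, 1, 1, 1, 1, 1, 1, 10]; the characteristic polynomial is the product of (x - lambda_i), which multiplies out to x^10 - 18x^9 + 108x^8 - 336x^7 + 630x^6 - 756x^5 + 588x^4 - 288x^3 + 81x^2 - 10x. Since p(0) = det(-L) = 0, x divides p(x). There is one zero in the spectrum, matching the 1 component. The largest eigenvalue, 10, is at most the vertex count 10.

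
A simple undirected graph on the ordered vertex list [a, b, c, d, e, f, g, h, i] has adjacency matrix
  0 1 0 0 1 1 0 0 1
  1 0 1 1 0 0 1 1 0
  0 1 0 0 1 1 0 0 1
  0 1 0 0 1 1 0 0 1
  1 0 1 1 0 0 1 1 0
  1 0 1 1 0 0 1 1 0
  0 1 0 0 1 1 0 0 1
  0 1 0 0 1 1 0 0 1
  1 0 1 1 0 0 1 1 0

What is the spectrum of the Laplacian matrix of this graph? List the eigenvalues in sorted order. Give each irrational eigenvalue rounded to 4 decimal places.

[0, 4, 4, 4, 4, 5, 5, 5, 9]

With the vertex order [a, b, c, d, e, f, g, h, i], the degrees are [4, 5, 4, 4, 5, 5, 4, 4, 5], giving D = diag(4, 5, 4, 4, 5, 5, 4, 4, 5) and L = D - A. Since every row of L sums to 0, the all-ones vector is in the kernel and 0 is an eigenvalue. The largest eigenvalue, 9, is at most the vertex count 9.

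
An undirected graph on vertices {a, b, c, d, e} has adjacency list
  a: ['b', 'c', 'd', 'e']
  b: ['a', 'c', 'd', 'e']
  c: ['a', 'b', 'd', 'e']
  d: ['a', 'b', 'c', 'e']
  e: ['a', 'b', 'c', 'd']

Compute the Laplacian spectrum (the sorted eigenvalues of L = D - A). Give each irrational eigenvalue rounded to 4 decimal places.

[0, 5, 5, 5, 5]

Each diagonal entry of L is the vertex degree and each off-diagonal entry is -1 where an edge is present, 0 otherwise; in the order [a, b, c, d, e] the diagonal is [4, 4, 4, 4, 4]. L is symmetric positive semidefinite, so every eigenvalue is real and nonnegative. By the matrix-tree theorem the graph has (1/5) * product of the nonzero eigenvalues = 125 spanning trees. The eigenvalues sum to 20, which equals trace(L) = 2|E|.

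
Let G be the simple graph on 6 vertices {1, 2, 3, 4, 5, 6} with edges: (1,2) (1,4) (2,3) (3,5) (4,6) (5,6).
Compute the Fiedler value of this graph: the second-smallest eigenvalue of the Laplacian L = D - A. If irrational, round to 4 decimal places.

1

With the vertex order [1, 2, 3, 4, 5, 6], the degrees are [2, 2, 2, 2, 2, 2], giving D = diag(2, 2, 2, 2, 2, 2) and L = D - A. The sorted Laplacian eigenvalues are [0, 1, 1, 3, 3, 4]; the algebraic connectivity is the second entry, 1.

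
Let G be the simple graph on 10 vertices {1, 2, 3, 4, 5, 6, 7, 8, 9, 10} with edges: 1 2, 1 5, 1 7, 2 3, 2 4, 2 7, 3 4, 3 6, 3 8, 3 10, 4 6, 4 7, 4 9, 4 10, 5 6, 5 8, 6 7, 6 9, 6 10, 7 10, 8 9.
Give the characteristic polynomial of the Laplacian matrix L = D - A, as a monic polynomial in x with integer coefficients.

With the vertex order [1, 2, 3, 4, 5, 6, 7, 8, 9, 10], the degrees are [3, 4, 5, 6, 3, 6, 5, 3, 3, 4], giving D = diag(3, 4, 5, 6, 3, 6, 5, 3, 3, 4) and L = D - A. Computing det(xI - L) by cofactor expansion (or equivalently via sum-over-permutations) gives x^10 - 42x^9 + 766x^8 - 7950x^7 + 51659x^6 - 217570x^5 + 592829x^4 - 1005854x^3 + 962640x^2 - 395450x. The constant term is 0 because L is singular (the all-ones vector lies in its kernel). There is one zero in the spectrum, matching the 1 component.

x^10 - 42x^9 + 766x^8 - 7950x^7 + 51659x^6 - 217570x^5 + 592829x^4 - 1005854x^3 + 962640x^2 - 395450x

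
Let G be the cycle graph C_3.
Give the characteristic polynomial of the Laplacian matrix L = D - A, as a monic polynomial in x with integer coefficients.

x^3 - 6x^2 + 9x

The graph has 3 vertices and degree multiset [2, 2, 2]; D is the diagonal matrix of degrees and L = D - A. The eigenvalues of L are [0, 3, 3]; the characteristic polynomial is the product of (x - lambda_i), which multiplies out to x^3 - 6x^2 + 9x. The coefficient of x^2 equals -trace(L) = -6, matching the sum of degrees. The eigenvalues sum to 6, which equals trace(L) = 2|E|.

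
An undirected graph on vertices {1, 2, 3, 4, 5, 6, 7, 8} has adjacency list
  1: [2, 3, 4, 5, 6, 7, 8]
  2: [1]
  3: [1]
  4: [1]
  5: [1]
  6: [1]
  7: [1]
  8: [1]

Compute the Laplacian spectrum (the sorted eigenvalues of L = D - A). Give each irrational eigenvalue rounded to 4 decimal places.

[0, 1, 1, 1, 1, 1, 1, 8]

With the vertex order [1, 2, 3, 4, 5, 6, 7, 8], the degrees are [7, 1, 1, 1, 1, 1, 1, 1], giving D = diag(7, 1, 1, 1, 1, 1, 1, 1) and L = D - A. Diagonalising L (or applying a numerical eigensolver to the 8x8 matrix) gives the spectrum above. The largest eigenvalue, 8, is at most the vertex count 8. The eigenvalues sum to 14, which equals trace(L) = 2|E|.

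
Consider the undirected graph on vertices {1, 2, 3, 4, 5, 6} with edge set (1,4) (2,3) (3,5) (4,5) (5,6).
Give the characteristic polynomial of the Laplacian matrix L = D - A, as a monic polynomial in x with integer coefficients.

x^6 - 10x^5 + 35x^4 - 52x^3 + 31x^2 - 6x

Each diagonal entry of L is the vertex degree and each off-diagonal entry is -1 where an edge is present, 0 otherwise; in the order [1, 2, 3, 4, 5, 6] the diagonal is [1, 1, 2, 2, 3, 1]. Computing det(xI - L) by cofactor expansion (or equivalently via sum-over-permutations) gives x^6 - 10x^5 + 35x^4 - 52x^3 + 31x^2 - 6x. The coefficient of x^5 equals -trace(L) = -10, matching the sum of degrees.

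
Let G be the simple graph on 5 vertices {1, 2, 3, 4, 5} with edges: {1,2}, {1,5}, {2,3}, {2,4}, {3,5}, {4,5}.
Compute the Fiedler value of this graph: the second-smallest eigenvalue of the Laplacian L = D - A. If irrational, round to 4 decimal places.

Each diagonal entry of L is the vertex degree and each off-diagonal entry is -1 where an edge is present, 0 otherwise; in the order [1, 2, 3, 4, 5] the diagonal is [2, 3, 2, 2, 3]. The smallest Laplacian eigenvalue is always 0. The next one, lambda_2 = 2, measures how hard the graph is to disconnect: larger values mean better connectivity.

2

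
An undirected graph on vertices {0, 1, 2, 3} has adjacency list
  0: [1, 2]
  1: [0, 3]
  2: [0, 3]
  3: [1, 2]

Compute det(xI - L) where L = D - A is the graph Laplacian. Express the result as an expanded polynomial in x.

x^4 - 8x^3 + 20x^2 - 16x

Each diagonal entry of L is the vertex degree and each off-diagonal entry is -1 where an edge is present, 0 otherwise; in the order [0, 1, 2, 3] the diagonal is [2, 2, 2, 2]. L has integer entries, so p(x) = det(xI - L) has integer coefficients. Expanding the determinant yields x^4 - 8x^3 + 20x^2 - 16x. The constant term is 0 because L is singular (the all-ones vector lies in its kernel). The eigenvalues sum to 8, which equals trace(L) = 2|E|. The largest eigenvalue, 4, is at most the vertex count 4.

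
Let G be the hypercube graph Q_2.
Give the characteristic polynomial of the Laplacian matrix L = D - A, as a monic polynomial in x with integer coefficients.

x^4 - 8x^3 + 20x^2 - 16x

The graph has 4 vertices and degree multiset [2, 2, 2, 2]; D is the diagonal matrix of degrees and L = D - A. The eigenvalues of L are [0, 2, 2, 4]; the characteristic polynomial is the product of (x - lambda_i), which multiplies out to x^4 - 8x^3 + 20x^2 - 16x. The constant term is 0 because L is singular (the all-ones vector lies in its kernel). There is one zero in the spectrum, matching the 1 component.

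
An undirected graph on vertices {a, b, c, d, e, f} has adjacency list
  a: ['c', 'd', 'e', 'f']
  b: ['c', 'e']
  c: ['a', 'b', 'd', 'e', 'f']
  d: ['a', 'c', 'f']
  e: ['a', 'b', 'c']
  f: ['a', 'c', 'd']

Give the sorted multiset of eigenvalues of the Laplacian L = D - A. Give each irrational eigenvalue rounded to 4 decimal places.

[0, 1.5188, 3.3111, 4, 5.1701, 6]

With the vertex order [a, b, c, d, e, f], the degrees are [4, 2, 5, 3, 3, 3], giving D = diag(4, 2, 5, 3, 3, 3) and L = D - A. Diagonalising L (or applying a numerical eigensolver to the 6x6 matrix) gives the spectrum above.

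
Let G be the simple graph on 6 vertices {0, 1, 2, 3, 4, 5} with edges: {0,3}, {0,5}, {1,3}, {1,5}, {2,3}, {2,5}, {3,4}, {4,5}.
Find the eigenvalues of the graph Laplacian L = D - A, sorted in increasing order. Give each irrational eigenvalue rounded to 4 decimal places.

Each diagonal entry of L is the vertex degree and each off-diagonal entry is -1 where an edge is present, 0 otherwise; in the order [0, 1, 2, 3, 4, 5] the diagonal is [2, 2, 2, 4, 2, 4]. Since every row of L sums to 0, the all-ones vector is in the kernel and 0 is an eigenvalue.

[0, 2, 2, 2, 4, 6]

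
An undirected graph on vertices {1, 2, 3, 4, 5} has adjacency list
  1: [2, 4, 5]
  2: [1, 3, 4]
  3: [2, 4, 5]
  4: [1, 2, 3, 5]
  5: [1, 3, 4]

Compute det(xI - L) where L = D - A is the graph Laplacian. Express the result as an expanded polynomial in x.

x^5 - 16x^4 + 94x^3 - 240x^2 + 225x

Each diagonal entry of L is the vertex degree and each off-diagonal entry is -1 where an edge is present, 0 otherwise; in the order [1, 2, 3, 4, 5] the diagonal is [3, 3, 3, 4, 3]. The eigenvalues of L are [0, 3, 3, 5, 5]; the characteristic polynomial is the product of (x - lambda_i), which multiplies out to x^5 - 16x^4 + 94x^3 - 240x^2 + 225x. Since p(0) = det(-L) = 0, x divides p(x). The largest eigenvalue, 5, is at most the vertex count 5.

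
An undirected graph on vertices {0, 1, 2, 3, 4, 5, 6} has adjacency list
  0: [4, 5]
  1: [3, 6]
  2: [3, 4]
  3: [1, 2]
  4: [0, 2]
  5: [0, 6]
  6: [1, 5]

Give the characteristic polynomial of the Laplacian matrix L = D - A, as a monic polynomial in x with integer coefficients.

Each diagonal entry of L is the vertex degree and each off-diagonal entry is -1 where an edge is present, 0 otherwise; in the order [0, 1, 2, 3, 4, 5, 6] the diagonal is [2, 2, 2, 2, 2, 2, 2]. Computing det(xI - L) by cofactor expansion (or equivalently via sum-over-permutations) gives x^7 - 14x^6 + 77x^5 - 210x^4 + 294x^3 - 196x^2 + 49x. Since p(0) = det(-L) = 0, x divides p(x). The eigenvalues sum to 14, which equals trace(L) = 2|E|.

x^7 - 14x^6 + 77x^5 - 210x^4 + 294x^3 - 196x^2 + 49x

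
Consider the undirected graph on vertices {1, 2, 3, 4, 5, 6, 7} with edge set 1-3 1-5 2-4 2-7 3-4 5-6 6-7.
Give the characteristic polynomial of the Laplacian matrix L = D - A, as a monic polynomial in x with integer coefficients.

Each diagonal entry of L is the vertex degree and each off-diagonal entry is -1 where an edge is present, 0 otherwise; in the order [1, 2, 3, 4, 5, 6, 7] the diagonal is [2, 2, 2, 2, 2, 2, 2]. Computing det(xI - L) by cofactor expansion (or equivalently via sum-over-permutations) gives x^7 - 14x^6 + 77x^5 - 210x^4 + 294x^3 - 196x^2 + 49x. The coefficient of x^6 equals -trace(L) = -14, matching the sum of degrees. The largest eigenvalue, 3.8019, is at most the vertex count 7.

x^7 - 14x^6 + 77x^5 - 210x^4 + 294x^3 - 196x^2 + 49x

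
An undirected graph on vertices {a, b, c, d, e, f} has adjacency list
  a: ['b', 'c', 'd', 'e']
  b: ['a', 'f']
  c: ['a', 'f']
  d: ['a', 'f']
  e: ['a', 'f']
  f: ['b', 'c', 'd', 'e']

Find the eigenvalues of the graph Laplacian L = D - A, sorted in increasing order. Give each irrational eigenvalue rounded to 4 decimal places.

With the vertex order [a, b, c, d, e, f], the degrees are [4, 2, 2, 2, 2, 4], giving D = diag(4, 2, 2, 2, 2, 4) and L = D - A. The multiplicity of 0 as a Laplacian eigenvalue equals the number of connected components. The single zero eigenvalue shows the graph is connected. The largest eigenvalue, 6, is at most the vertex count 6.

[0, 2, 2, 2, 4, 6]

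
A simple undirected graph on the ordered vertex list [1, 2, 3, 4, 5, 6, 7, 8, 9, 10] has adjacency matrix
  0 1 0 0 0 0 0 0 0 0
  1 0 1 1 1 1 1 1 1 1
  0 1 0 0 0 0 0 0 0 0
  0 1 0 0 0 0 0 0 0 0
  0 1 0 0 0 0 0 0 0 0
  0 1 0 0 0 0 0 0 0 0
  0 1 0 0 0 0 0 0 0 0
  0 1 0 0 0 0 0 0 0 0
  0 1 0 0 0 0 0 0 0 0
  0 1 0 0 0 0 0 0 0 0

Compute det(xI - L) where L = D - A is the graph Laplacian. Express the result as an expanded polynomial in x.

With the vertex order [1, 2, 3, 4, 5, 6, 7, 8, 9, 10], the degrees are [1, 9, 1, 1, 1, 1, 1, 1, 1, 1], giving D = diag(1, 9, 1, 1, 1, 1, 1, 1, 1, 1) and L = D - A. The eigenvalues of L are [0, 1, 1, 1, 1, 1, 1, 1, 1, 10]; the characteristic polynomial is the product of (x - lambda_i), which multiplies out to x^10 - 18x^9 + 108x^8 - 336x^7 + 630x^6 - 756x^5 + 588x^4 - 288x^3 + 81x^2 - 10x. The constant term is 0 because L is singular (the all-ones vector lies in its kernel). By the matrix-tree theorem the graph has (1/10) * product of the nonzero eigenvalues = 1 spanning tree.

x^10 - 18x^9 + 108x^8 - 336x^7 + 630x^6 - 756x^5 + 588x^4 - 288x^3 + 81x^2 - 10x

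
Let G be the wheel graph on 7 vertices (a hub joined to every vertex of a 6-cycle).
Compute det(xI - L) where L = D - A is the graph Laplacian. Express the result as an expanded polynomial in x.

The graph has 7 vertices and degree multiset [6, 3, 3, 3, 3, 3, 3]; D is the diagonal matrix of degrees and L = D - A. L has integer entries, so p(x) = det(xI - L) has integer coefficients. Expanding the determinant yields x^7 - 24x^6 + 231x^5 - 1140x^4 + 3036x^3 - 4128x^2 + 2240x. The constant term is 0 because L is singular (the all-ones vector lies in its kernel). The largest eigenvalue, 7, is at most the vertex count 7.

x^7 - 24x^6 + 231x^5 - 1140x^4 + 3036x^3 - 4128x^2 + 2240x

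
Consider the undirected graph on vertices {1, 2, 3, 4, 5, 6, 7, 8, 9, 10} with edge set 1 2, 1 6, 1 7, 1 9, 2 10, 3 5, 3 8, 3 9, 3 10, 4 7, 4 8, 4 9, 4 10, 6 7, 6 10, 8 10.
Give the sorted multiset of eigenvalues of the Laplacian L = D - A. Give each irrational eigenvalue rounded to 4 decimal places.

[0, 0.7190, 1.7096, 1.8913, 2.5767, 3.4568, 4.4225, 4.7031, 5.8551, 6.6660]

Each diagonal entry of L is the vertex degree and each off-diagonal entry is -1 where an edge is present, 0 otherwise; in the order [1, 2, 3, 4, 5, 6, 7, 8, 9, 10] the diagonal is [4, 2, 4, 4, 1, 3, 3, 3, 3, 5]. L is symmetric positive semidefinite, so every eigenvalue is real and nonnegative. The single zero eigenvalue shows the graph is connected.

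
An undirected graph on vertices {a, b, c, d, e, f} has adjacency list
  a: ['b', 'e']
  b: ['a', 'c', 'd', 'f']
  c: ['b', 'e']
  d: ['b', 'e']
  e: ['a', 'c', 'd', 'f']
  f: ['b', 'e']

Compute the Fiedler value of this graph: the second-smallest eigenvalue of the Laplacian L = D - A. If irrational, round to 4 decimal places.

2

With the vertex order [a, b, c, d, e, f], the degrees are [2, 4, 2, 2, 4, 2], giving D = diag(2, 4, 2, 2, 4, 2) and L = D - A. The smallest Laplacian eigenvalue is always 0. The next one, lambda_2 = 2, measures how hard the graph is to disconnect: larger values mean better connectivity. The eigenvalues sum to 16, which equals trace(L) = 2|E|. By the matrix-tree theorem the graph has (1/6) * product of the nonzero eigenvalues = 32 spanning trees.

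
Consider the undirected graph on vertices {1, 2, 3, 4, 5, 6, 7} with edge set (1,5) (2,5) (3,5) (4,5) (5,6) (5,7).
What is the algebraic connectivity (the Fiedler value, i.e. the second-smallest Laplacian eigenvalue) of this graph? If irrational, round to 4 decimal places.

1

With the vertex order [1, 2, 3, 4, 5, 6, 7], the degrees are [1, 1, 1, 1, 6, 1, 1], giving D = diag(1, 1, 1, 1, 6, 1, 1) and L = D - A. The sorted Laplacian eigenvalues are [0, 1, 1, 1, 1, 1, 7]; the algebraic connectivity is the second entry, 1. The eigenvalues sum to 12, which equals trace(L) = 2|E|.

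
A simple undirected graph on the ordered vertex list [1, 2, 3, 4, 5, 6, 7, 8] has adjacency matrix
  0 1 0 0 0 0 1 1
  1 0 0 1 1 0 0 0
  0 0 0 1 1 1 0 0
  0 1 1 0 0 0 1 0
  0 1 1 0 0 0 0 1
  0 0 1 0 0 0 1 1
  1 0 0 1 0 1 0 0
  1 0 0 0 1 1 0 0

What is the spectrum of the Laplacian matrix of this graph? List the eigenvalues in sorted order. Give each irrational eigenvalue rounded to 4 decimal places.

[0, 2, 2, 2, 4, 4, 4, 6]

With the vertex order [1, 2, 3, 4, 5, 6, 7, 8], the degrees are [3, 3, 3, 3, 3, 3, 3, 3], giving D = diag(3, 3, 3, 3, 3, 3, 3, 3) and L = D - A. Diagonalising L (or applying a numerical eigensolver to the 8x8 matrix) gives the spectrum above.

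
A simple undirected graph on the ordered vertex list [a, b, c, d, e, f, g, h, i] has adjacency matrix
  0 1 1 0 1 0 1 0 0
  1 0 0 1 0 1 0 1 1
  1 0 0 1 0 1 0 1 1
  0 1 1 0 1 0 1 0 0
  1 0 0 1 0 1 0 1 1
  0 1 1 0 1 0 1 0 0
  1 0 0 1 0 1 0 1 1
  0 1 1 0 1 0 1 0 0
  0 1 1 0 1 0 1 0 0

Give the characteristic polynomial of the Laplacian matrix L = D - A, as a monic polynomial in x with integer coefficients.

Each diagonal entry of L is the vertex degree and each off-diagonal entry is -1 where an edge is present, 0 otherwise; in the order [a, b, c, d, e, f, g, h, i] the diagonal is [4, 5, 5, 4, 5, 4, 5, 4, 4]. The eigenvalues of L are [0, 4, 4, 4, 4, 5, 5, 5, 9]; the characteristic polynomial is the product of (x - lambda_i), which multiplies out to x^9 - 40x^8 + 690x^7 - 6720x^6 + 40485x^5 - 154704x^4 + 366560x^3 - 492800x^2 + 288000x. Since p(0) = det(-L) = 0, x divides p(x). The eigenvalues sum to 40, which equals trace(L) = 2|E|.

x^9 - 40x^8 + 690x^7 - 6720x^6 + 40485x^5 - 154704x^4 + 366560x^3 - 492800x^2 + 288000x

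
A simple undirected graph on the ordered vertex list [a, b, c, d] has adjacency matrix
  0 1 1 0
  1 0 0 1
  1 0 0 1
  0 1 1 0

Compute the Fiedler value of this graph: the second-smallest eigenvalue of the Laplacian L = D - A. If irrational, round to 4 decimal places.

With the vertex order [a, b, c, d], the degrees are [2, 2, 2, 2], giving D = diag(2, 2, 2, 2) and L = D - A. Computing the eigenvalues of L and sorting gives [0, 2, 2, 4]. The Fiedler value lambda_2 = 2 is strictly positive, so the graph is connected.

2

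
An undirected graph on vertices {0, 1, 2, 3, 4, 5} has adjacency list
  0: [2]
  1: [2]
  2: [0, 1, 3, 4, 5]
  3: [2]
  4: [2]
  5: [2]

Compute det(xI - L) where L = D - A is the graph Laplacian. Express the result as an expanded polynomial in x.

With the vertex order [0, 1, 2, 3, 4, 5], the degrees are [1, 1, 5, 1, 1, 1], giving D = diag(1, 1, 5, 1, 1, 1) and L = D - A. L has integer entries, so p(x) = det(xI - L) has integer coefficients. Expanding the determinant yields x^6 - 10x^5 + 30x^4 - 40x^3 + 25x^2 - 6x. The coefficient of x^5 equals -trace(L) = -10, matching the sum of degrees. There is one zero in the spectrum, matching the 1 component.

x^6 - 10x^5 + 30x^4 - 40x^3 + 25x^2 - 6x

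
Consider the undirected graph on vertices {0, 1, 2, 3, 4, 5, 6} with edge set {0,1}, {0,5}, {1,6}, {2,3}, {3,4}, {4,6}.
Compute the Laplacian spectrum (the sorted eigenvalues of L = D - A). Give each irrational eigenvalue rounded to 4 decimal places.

[0, 0.1981, 0.7530, 1.5550, 2.4450, 3.2470, 3.8019]

Reading degrees in the order [0, 1, 2, 3, 4, 5, 6] gives [2, 2, 1, 2, 2, 1, 2]; set D = diag(2, 2, 1, 2, 2, 1, 2) and form L = D - A. Diagonalising L (or applying a numerical eigensolver to the 7x7 matrix) gives the spectrum above. The single zero eigenvalue shows the graph is connected. The largest eigenvalue, 3.8019, is at most the vertex count 7. There is one zero in the spectrum, matching the 1 component.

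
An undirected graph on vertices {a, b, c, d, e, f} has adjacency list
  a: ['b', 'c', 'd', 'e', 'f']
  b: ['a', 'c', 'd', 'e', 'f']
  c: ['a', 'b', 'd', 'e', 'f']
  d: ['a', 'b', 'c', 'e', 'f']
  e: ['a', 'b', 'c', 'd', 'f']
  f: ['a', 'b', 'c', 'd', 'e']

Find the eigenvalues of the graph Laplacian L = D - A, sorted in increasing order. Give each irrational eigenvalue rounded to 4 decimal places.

[0, 6, 6, 6, 6, 6]

Each diagonal entry of L is the vertex degree and each off-diagonal entry is -1 where an edge is present, 0 otherwise; in the order [a, b, c, d, e, f] the diagonal is [5, 5, 5, 5, 5, 5]. L is symmetric positive semidefinite, so every eigenvalue is real and nonnegative.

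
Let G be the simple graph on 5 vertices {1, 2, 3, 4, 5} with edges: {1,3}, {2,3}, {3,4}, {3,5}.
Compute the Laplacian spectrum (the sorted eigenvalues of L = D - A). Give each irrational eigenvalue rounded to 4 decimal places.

Each diagonal entry of L is the vertex degree and each off-diagonal entry is -1 where an edge is present, 0 otherwise; in the order [1, 2, 3, 4, 5] the diagonal is [1, 1, 4, 1, 1]. Diagonalising L (or applying a numerical eigensolver to the 5x5 matrix) gives the spectrum above. The single zero eigenvalue shows the graph is connected. By the matrix-tree theorem the graph has (1/5) * product of the nonzero eigenvalues = 1 spanning tree.

[0, 1, 1, 1, 5]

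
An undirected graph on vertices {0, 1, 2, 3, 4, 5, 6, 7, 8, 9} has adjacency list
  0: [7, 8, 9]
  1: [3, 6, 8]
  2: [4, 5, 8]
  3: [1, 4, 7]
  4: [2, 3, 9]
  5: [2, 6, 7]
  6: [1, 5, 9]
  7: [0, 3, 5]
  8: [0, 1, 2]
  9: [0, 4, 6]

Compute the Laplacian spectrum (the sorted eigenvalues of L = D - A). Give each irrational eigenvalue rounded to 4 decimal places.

Reading degrees in the order [0, 1, 2, 3, 4, 5, 6, 7, 8, 9] gives [3, 3, 3, 3, 3, 3, 3, 3, 3, 3]; set D = diag(3, 3, 3, 3, 3, 3, 3, 3, 3, 3) and form L = D - A. Since every row of L sums to 0, the all-ones vector is in the kernel and 0 is an eigenvalue. The single zero eigenvalue shows the graph is connected.

[0, 2, 2, 2, 2, 2, 5, 5, 5, 5]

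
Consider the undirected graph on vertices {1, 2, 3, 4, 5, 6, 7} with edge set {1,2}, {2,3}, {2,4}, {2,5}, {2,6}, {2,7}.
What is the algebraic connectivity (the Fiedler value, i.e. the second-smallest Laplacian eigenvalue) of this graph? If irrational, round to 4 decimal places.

1

Each diagonal entry of L is the vertex degree and each off-diagonal entry is -1 where an edge is present, 0 otherwise; in the order [1, 2, 3, 4, 5, 6, 7] the diagonal is [1, 6, 1, 1, 1, 1, 1]. The smallest Laplacian eigenvalue is always 0. The next one, lambda_2 = 1, measures how hard the graph is to disconnect: larger values mean better connectivity.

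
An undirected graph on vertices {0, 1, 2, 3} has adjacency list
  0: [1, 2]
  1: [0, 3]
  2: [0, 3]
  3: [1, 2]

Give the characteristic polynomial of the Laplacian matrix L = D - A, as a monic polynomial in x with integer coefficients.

x^4 - 8x^3 + 20x^2 - 16x

Each diagonal entry of L is the vertex degree and each off-diagonal entry is -1 where an edge is present, 0 otherwise; in the order [0, 1, 2, 3] the diagonal is [2, 2, 2, 2]. L has integer entries, so p(x) = det(xI - L) has integer coefficients. Expanding the determinant yields x^4 - 8x^3 + 20x^2 - 16x. The coefficient of x^3 equals -trace(L) = -8, matching the sum of degrees. There is one zero in the spectrum, matching the 1 component.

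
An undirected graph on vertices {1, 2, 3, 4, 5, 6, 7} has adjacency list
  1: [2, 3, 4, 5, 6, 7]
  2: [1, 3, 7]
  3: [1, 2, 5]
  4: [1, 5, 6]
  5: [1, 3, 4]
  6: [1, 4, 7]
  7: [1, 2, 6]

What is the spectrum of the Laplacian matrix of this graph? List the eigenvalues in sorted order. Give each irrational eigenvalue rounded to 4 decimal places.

Reading degrees in the order [1, 2, 3, 4, 5, 6, 7] gives [6, 3, 3, 3, 3, 3, 3]; set D = diag(6, 3, 3, 3, 3, 3, 3) and form L = D - A. L is symmetric positive semidefinite, so every eigenvalue is real and nonnegative. The single zero eigenvalue shows the graph is connected. The eigenvalues sum to 24, which equals trace(L) = 2|E|. The largest eigenvalue, 7, is at most the vertex count 7.

[0, 2, 2, 4, 4, 5, 7]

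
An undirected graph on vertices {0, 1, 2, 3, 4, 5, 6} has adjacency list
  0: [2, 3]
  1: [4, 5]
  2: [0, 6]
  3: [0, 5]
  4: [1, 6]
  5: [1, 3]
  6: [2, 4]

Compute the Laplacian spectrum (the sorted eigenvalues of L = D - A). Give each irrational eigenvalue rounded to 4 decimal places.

[0, 0.7530, 0.7530, 2.4450, 2.4450, 3.8019, 3.8019]

Reading degrees in the order [0, 1, 2, 3, 4, 5, 6] gives [2, 2, 2, 2, 2, 2, 2]; set D = diag(2, 2, 2, 2, 2, 2, 2) and form L = D - A. Diagonalising L (or applying a numerical eigensolver to the 7x7 matrix) gives the spectrum above. The single zero eigenvalue shows the graph is connected. The largest eigenvalue, 3.8019, is at most the vertex count 7.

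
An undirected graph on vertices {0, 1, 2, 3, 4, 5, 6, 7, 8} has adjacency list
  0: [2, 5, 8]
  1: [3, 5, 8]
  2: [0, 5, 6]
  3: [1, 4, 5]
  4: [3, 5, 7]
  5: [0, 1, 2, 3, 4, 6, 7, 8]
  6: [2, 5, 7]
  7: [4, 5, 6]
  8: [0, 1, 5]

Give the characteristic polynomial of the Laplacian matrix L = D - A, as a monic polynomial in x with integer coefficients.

With the vertex order [0, 1, 2, 3, 4, 5, 6, 7, 8], the degrees are [3, 3, 3, 3, 3, 8, 3, 3, 3], giving D = diag(3, 3, 3, 3, 3, 8, 3, 3, 3) and L = D - A. Computing det(xI - L) by cofactor expansion (or equivalently via sum-over-permutations) gives x^9 - 32x^8 + 428x^7 - 3136x^6 + 13786x^5 - 37232x^4 + 60276x^3 - 53424x^2 + 19845x. The coefficient of x^8 equals -trace(L) = -32, matching the sum of degrees. The eigenvalues sum to 32, which equals trace(L) = 2|E|. There is one zero in the spectrum, matching the 1 component.

x^9 - 32x^8 + 428x^7 - 3136x^6 + 13786x^5 - 37232x^4 + 60276x^3 - 53424x^2 + 19845x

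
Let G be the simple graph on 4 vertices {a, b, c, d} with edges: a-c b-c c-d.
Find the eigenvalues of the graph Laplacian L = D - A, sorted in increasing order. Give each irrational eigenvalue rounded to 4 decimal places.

Each diagonal entry of L is the vertex degree and each off-diagonal entry is -1 where an edge is present, 0 otherwise; in the order [a, b, c, d] the diagonal is [1, 1, 3, 1]. Since every row of L sums to 0, the all-ones vector is in the kernel and 0 is an eigenvalue. The single zero eigenvalue shows the graph is connected. The eigenvalues sum to 6, which equals trace(L) = 2|E|.

[0, 1, 1, 4]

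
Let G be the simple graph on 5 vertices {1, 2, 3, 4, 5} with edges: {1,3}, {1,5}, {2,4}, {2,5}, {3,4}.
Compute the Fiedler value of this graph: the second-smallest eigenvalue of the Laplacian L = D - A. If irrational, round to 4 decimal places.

1.3820

Reading degrees in the order [1, 2, 3, 4, 5] gives [2, 2, 2, 2, 2]; set D = diag(2, 2, 2, 2, 2) and form L = D - A. The sorted Laplacian eigenvalues are [0, 1.3820, 1.3820, 3.6180, 3.6180]; the algebraic connectivity is the second entry, 1.3820. By the matrix-tree theorem the graph has (1/5) * product of the nonzero eigenvalues = 5 spanning trees.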